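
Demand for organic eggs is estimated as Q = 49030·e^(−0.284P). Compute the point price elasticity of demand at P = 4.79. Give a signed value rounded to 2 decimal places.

-1.36

dQ/dP = −0.284·Q = -3572.59. At P = 4.79, Q = 12579.5.
Ed = (dQ/dP)·(P/Q) = (-3572.59) × (4.79/12579.5) = -1.3603…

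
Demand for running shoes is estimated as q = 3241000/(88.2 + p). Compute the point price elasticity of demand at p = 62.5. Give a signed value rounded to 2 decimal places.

-0.41

dq/dp = −3241000/(88.2 + p)² = -142.709. At p = 62.5, q = 21506.3.
Ed = (dq/dp)·(p/q) = (-142.709) × (62.5/21506.3) = -0.4147…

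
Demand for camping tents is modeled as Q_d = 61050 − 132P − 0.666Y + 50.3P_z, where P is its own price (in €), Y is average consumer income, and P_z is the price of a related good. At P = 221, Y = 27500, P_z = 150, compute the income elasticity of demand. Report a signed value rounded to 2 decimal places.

At the given values, Q_d = 61050 − 132(221) − 0.666(27500) + 50.3(150) = 21108.
∂Q_d/∂Y = -0.666.
E = (-0.666) × (27500/21108) = -0.8676…

-0.87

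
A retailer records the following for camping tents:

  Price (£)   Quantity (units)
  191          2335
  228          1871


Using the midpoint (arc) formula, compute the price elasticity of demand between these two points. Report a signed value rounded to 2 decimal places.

%ΔQ = (1871 − 2335) / [(2335 + 1871)/2] = -464/2103 = -0.220637…
%ΔP = (228 − 191) / [(191 + 228)/2] = 37/209.5 = 0.176610…
Arc Ed = %ΔQ / %ΔP = (-464/2103) / (37/209.5) = -1.2492…

-1.25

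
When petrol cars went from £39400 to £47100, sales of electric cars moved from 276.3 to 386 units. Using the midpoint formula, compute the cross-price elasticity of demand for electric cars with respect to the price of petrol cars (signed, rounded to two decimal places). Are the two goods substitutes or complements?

%ΔQ_{electric cars} = (386 − 276.3)/avg = 109.7/331.15 = 0.331269…
%ΔP_{petrol cars} = (47100 − 39400)/avg = 7700/43250 = 0.178034…
E_cross = (109.7/331.15) / (7700/43250) = 1.8607…
E_cross > 0 ⇒ the goods are substitutes.

1.86; substitutes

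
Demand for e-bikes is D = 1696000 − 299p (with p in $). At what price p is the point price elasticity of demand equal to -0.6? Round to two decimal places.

2127.09

Ed = −299p/(1696000 − 299p). Set this equal to -0.6:
299p = 0.6·(1696000 − 299p) ⇒ 299p(1 + 0.6) = 0.6·1696000
p = 0.6·1696000 / (299·1.6) = 2127.0903…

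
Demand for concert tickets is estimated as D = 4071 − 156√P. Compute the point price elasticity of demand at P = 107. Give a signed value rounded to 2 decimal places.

dD/dP = −156/(2√P) = -7.54054. At P = 107, D = 2457.32.
Ed = (dD/dP)·(P/D) = (-7.54054) × (107/2457.32) = -0.3283…

-0.33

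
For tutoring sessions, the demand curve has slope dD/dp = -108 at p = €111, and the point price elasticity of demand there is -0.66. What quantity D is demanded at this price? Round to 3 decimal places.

18163.636

Ed = (dD/dp)·(p/D) ⇒ D = (dD/dp)·p/Ed = (-108)·111/(-0.66) = 18163.63636…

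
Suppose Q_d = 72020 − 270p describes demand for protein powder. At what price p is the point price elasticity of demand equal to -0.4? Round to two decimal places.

Ed = −270p/(72020 − 270p). Set this equal to -0.4:
270p = 0.4·(72020 − 270p) ⇒ 270p(1 + 0.4) = 0.4·72020
p = 0.4·72020 / (270·1.4) = 76.2116…

76.21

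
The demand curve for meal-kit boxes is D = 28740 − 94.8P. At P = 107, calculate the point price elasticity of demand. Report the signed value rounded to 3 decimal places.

dD/dP = −94.8. At P = 107, D = 28740 − 94.8(107) = 18596.4.
Ed = (dD/dP)·(P/D) = −94.8 × (107/18596.4) = -0.54546…

-0.545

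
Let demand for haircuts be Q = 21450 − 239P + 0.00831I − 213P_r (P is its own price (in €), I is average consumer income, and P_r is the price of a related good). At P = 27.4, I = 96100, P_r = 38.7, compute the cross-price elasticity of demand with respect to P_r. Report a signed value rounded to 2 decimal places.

-1.11

At the given values, Q = 21450 − 239(27.4) + 0.00831(96100) − 213(38.7) = 7456.891.
∂Q/∂P_r = -213.
E = (-213) × (38.7/7456.891) = -1.1054…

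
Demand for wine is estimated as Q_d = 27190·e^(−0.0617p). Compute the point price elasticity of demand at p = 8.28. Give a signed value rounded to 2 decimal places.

-0.51

dQ_d/dp = −0.0617·Q_d = -1006.52. At p = 8.28, Q_d = 16313.2.
Ed = (dQ_d/dp)·(p/Q_d) = (-1006.52) × (8.28/16313.2) = -0.5108…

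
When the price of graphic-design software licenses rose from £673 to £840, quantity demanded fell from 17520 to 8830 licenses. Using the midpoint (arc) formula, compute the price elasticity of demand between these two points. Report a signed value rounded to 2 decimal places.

-2.99

%ΔQ = (8830 − 17520) / [(17520 + 8830)/2] = -8690/13175 = -0.659582…
%ΔP = (840 − 673) / [(673 + 840)/2] = 167/756.5 = 0.220753…
Arc Ed = %ΔQ / %ΔP = (-8690/13175) / (167/756.5) = -2.9878…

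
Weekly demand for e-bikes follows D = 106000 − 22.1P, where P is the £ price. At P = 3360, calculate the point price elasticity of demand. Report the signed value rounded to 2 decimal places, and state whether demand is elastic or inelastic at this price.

-2.34; elastic

dD/dP = −22.1. At P = 3360, D = 106000 − 22.1(3360) = 31744.
Ed = (dD/dP)·(P/D) = −22.1 × (3360/31744) = -2.3392…
|Ed| = 2.34 > 1, so demand is elastic.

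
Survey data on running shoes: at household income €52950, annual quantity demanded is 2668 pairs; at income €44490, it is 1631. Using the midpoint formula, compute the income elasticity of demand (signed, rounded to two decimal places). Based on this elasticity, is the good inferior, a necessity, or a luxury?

%ΔQ = (1631 − 2668)/[( 2668 + 1631)/2] = -1037/2149.5 = -0.482437…
%ΔIncome = (44490 − 52950)/[( 52950 + 44490)/2] = -8460/48720 = -0.173645…
E_income = (-1037/2149.5) / (-8460/48720) = 2.7782…
E_income > 1 ⇒ normal good, luxury.

2.78; luxury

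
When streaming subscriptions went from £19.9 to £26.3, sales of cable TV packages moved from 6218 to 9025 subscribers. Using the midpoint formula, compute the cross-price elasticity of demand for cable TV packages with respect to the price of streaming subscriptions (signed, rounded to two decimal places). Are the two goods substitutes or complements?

%ΔQ_{cable TV packages} = (9025 − 6218)/avg = 2807/7621.5 = 0.368300…
%ΔP_{streaming subscriptions} = (26.3 − 19.9)/avg = 6.4/23.1 = 0.277056…
E_cross = (2807/7621.5) / (6.4/23.1) = 1.3293…
E_cross > 0 ⇒ the goods are substitutes.

1.33; substitutes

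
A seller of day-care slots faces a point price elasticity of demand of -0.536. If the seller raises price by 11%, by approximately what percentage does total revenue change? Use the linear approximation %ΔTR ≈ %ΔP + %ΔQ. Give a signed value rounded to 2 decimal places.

%ΔQ ≈ Ed × %ΔP = (-0.536) × (+11%) = -5.8960%
%ΔTR ≈ %ΔP + %ΔQ = (+11%) + (-5.8960%) = +5.1040%

+5.10%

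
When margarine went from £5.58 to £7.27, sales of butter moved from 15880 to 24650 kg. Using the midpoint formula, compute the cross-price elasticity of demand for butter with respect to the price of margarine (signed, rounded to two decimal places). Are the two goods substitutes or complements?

%ΔQ_{butter} = (24650 − 15880)/avg = 8770/20265 = 0.432765…
%ΔP_{margarine} = (7.27 − 5.58)/avg = 1.69/6.425 = 0.263035…
E_cross = (8770/20265) / (1.69/6.425) = 1.6452…
E_cross > 0 ⇒ the goods are substitutes.

1.65; substitutes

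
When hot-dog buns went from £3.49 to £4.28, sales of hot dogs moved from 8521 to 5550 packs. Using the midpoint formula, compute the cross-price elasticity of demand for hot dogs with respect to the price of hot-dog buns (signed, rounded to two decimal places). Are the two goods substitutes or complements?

-2.08; complements

%ΔQ_{hot dogs} = (5550 − 8521)/avg = -2971/7035.5 = -0.422286…
%ΔP_{hot-dog buns} = (4.28 − 3.49)/avg = 0.79/3.885 = 0.203346…
E_cross = (-2971/7035.5) / (0.79/3.885) = -2.0766…
E_cross < 0 ⇒ the goods are complements.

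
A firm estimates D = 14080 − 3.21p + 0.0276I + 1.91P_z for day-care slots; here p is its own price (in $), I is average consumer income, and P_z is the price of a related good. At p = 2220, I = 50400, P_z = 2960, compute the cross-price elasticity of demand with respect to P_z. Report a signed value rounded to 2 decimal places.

At the given values, D = 14080 − 3.21(2220) + 0.0276(50400) + 1.91(2960) = 13998.44.
∂D/∂P_z = 1.91.
E = (1.91) × (2960/13998.44) = 0.4038…

0.40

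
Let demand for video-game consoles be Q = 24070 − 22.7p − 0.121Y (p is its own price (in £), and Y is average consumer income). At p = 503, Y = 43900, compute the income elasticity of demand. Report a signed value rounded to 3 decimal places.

-0.724

At the given values, Q = 24070 − 22.7(503) − 0.121(43900) = 7340.
∂Q/∂Y = -0.121.
E = (-0.121) × (43900/7340) = -0.72369…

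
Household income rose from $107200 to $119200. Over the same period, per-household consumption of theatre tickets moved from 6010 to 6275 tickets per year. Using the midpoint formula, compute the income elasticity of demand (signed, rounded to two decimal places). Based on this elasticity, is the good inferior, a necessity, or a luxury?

0.41; necessity

%ΔQ = (6275 − 6010)/[( 6010 + 6275)/2] = 265/6142.5 = 0.043142…
%ΔIncome = (119200 − 107200)/[( 107200 + 119200)/2] = 12000/113200 = 0.106007…
E_income = (265/6142.5) / (12000/113200) = 0.4069…
0 < E_income < 1 ⇒ normal good, necessity.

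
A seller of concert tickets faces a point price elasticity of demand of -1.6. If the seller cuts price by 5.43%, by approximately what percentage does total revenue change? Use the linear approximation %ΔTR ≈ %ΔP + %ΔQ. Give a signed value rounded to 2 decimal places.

+3.26%

%ΔQ ≈ Ed × %ΔP = (-1.6) × (-5.43%) = +8.6880%
%ΔTR ≈ %ΔP + %ΔQ = (-5.43%) + (+8.6880%) = +3.2580%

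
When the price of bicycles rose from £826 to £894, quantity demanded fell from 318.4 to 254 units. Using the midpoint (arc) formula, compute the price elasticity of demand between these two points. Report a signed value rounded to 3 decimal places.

%ΔQ = (254 − 318.4) / [(318.4 + 254)/2] = -64.4/286.2 = -0.225017…
%ΔP = (894 − 826) / [(826 + 894)/2] = 68/860 = 0.079069…
Arc Ed = %ΔQ / %ΔP = (-64.4/286.2) / (68/860) = -2.84580…

-2.846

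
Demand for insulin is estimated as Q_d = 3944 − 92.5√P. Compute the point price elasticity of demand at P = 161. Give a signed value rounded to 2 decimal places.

-0.21

dQ_d/dP = −92.5/(2√P) = -3.64501. At P = 161, Q_d = 2770.31.
Ed = (dQ_d/dP)·(P/Q_d) = (-3.64501) × (161/2770.31) = -0.2118…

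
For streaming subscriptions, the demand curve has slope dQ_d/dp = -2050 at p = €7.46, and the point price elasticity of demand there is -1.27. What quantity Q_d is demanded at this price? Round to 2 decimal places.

Ed = (dQ_d/dp)·(p/Q_d) ⇒ Q_d = (dQ_d/dp)·p/Ed = (-2050)·7.46/(-1.27) = 12041.7322…

12041.73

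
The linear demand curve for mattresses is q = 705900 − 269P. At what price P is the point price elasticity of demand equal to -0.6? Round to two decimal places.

Ed = −269P/(705900 − 269P). Set this equal to -0.6:
269P = 0.6·(705900 − 269P) ⇒ 269P(1 + 0.6) = 0.6·705900
P = 0.6·705900 / (269·1.6) = 984.0613…

984.06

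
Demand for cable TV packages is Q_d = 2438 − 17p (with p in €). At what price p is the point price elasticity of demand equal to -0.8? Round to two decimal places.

Ed = −17p/(2438 − 17p). Set this equal to -0.8:
17p = 0.8·(2438 − 17p) ⇒ 17p(1 + 0.8) = 0.8·2438
p = 0.8·2438 / (17·1.8) = 63.7385…

63.74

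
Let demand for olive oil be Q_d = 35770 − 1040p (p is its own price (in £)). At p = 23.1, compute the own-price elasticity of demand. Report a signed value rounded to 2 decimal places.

-2.05

At the given values, Q_d = 35770 − 1040(23.1) = 11746.
∂Q_d/∂p = −1040.
E = (-1040) × (23.1/11746) = -2.0452…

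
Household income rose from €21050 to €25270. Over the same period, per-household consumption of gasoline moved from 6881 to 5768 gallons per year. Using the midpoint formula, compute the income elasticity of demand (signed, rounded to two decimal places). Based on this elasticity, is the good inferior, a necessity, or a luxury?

-0.97; inferior

%ΔQ = (5768 − 6881)/[( 6881 + 5768)/2] = -1113/6324.5 = -0.175982…
%ΔIncome = (25270 − 21050)/[( 21050 + 25270)/2] = 4220/23160 = 0.182210…
E_income = (-1113/6324.5) / (4220/23160) = -0.9658…
E_income < 0 ⇒ inferior good.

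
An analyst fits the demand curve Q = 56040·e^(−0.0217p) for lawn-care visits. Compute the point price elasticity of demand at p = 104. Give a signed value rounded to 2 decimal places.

dQ/dp = −0.0217·Q = -127.304. At p = 104, Q = 5866.54.
Ed = (dQ/dp)·(p/Q) = (-127.304) × (104/5866.54) = -2.2568

-2.26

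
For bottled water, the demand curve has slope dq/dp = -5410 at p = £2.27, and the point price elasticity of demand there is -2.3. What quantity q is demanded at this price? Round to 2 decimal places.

5339.43

Ed = (dq/dp)·(p/q) ⇒ q = (dq/dp)·p/Ed = (-5410)·2.27/(-2.3) = 5339.4347…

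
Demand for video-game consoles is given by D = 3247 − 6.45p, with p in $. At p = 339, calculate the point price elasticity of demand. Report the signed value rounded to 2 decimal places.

-2.06

dD/dp = −6.45. At p = 339, D = 3247 − 6.45(339) = 1060.45.
Ed = (dD/dp)·(p/D) = −6.45 × (339/1060.45) = -2.0619…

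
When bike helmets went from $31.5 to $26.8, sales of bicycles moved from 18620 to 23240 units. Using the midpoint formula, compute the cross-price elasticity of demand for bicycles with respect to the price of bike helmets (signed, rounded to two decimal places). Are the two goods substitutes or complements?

-1.37; complements

%ΔQ_{bicycles} = (23240 − 18620)/avg = 4620/20930 = 0.220735…
%ΔP_{bike helmets} = (26.8 − 31.5)/avg = -4.7/29.15 = -0.161234…
E_cross = (4620/20930) / (-4.7/29.15) = -1.3690…
E_cross < 0 ⇒ the goods are complements.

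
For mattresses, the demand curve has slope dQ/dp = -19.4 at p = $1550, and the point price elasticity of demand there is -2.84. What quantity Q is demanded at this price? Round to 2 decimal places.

Ed = (dQ/dp)·(p/Q) ⇒ Q = (dQ/dp)·p/Ed = (-19.4)·1550/(-2.84) = 10588.0281…

10588.03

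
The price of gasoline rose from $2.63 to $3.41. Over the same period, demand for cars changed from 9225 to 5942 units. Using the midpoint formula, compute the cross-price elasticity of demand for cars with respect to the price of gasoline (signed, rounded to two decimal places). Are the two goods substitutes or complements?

-1.68; complements

%ΔQ_{cars} = (5942 − 9225)/avg = -3283/7583.5 = -0.432913…
%ΔP_{gasoline} = (3.41 − 2.63)/avg = 0.78/3.02 = 0.258278…
E_cross = (-3283/7583.5) / (0.78/3.02) = -1.6761…
E_cross < 0 ⇒ the goods are complements.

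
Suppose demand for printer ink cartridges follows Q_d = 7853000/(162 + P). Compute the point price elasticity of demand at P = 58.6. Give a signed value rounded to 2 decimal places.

-0.27

dQ_d/dP = −7853000/(162 + P)² = -161.371. At P = 58.6, Q_d = 35598.4.
Ed = (dQ_d/dP)·(P/Q_d) = (-161.371) × (58.6/35598.4) = -0.2656…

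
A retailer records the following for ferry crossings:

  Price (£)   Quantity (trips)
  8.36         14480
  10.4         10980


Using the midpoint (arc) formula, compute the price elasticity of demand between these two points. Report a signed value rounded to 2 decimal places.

-1.26

%ΔQ = (10980 − 14480) / [(14480 + 10980)/2] = -3500/12730 = -0.274941…
%ΔP = (10.4 − 8.36) / [(8.36 + 10.4)/2] = 2.04/9.38 = 0.217484…
Arc Ed = %ΔQ / %ΔP = (-3500/12730) / (2.04/9.38) = -1.2641…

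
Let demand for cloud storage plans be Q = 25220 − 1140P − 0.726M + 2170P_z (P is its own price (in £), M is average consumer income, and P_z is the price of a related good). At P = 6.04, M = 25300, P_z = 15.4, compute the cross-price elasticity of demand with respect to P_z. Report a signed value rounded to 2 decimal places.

1.00

At the given values, Q = 25220 − 1140(6.04) − 0.726(25300) + 2170(15.4) = 33384.6.
∂Q/∂P_z = 2170.
E = (2170) × (15.4/33384.6) = 1.0010…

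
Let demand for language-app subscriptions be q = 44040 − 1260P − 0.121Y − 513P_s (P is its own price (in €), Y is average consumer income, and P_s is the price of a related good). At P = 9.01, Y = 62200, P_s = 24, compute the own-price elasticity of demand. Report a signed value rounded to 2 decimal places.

-0.88

At the given values, q = 44040 − 1260(9.01) − 0.121(62200) − 513(24) = 12849.2.
∂q/∂P = −1260.
E = (-1260) × (9.01/12849.2) = -0.8835…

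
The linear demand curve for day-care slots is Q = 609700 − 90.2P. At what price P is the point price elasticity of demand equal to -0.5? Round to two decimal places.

2253.14

Ed = −90.2P/(609700 − 90.2P). Set this equal to -0.5:
90.2P = 0.5·(609700 − 90.2P) ⇒ 90.2P(1 + 0.5) = 0.5·609700
P = 0.5·609700 / (90.2·1.5) = 2253.1411…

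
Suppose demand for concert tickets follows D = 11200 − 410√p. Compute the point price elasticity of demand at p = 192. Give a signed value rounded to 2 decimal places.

dD/dp = −410/(2√p) = -14.7946. At p = 192, D = 5518.87.
Ed = (dD/dp)·(p/D) = (-14.7946) × (192/5518.87) = -0.5146…

-0.51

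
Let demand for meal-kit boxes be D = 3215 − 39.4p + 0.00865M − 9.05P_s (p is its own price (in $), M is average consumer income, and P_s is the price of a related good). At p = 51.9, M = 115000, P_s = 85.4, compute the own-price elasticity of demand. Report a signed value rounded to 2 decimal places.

At the given values, D = 3215 − 39.4(51.9) + 0.00865(115000) − 9.05(85.4) = 1392.02.
∂D/∂p = −39.4.
E = (-39.4) × (51.9/1392.02) = -1.4689…

-1.47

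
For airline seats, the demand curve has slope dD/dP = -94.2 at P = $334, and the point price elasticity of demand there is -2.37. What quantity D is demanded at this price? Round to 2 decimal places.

13275.44

Ed = (dD/dP)·(P/D) ⇒ D = (dD/dP)·P/Ed = (-94.2)·334/(-2.37) = 13275.4430…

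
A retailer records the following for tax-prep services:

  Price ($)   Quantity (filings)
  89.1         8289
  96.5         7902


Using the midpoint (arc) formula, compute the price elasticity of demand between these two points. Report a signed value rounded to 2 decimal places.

-0.60

%ΔQ = (7902 − 8289) / [(8289 + 7902)/2] = -387/8095.5 = -0.047804…
%ΔP = (96.5 − 89.1) / [(89.1 + 96.5)/2] = 7.4/92.8 = 0.079741…
Arc Ed = %ΔQ / %ΔP = (-387/8095.5) / (7.4/92.8) = -0.5994…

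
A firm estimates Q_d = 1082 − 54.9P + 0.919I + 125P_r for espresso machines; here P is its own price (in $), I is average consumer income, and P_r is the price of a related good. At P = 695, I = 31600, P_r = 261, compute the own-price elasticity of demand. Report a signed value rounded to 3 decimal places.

At the given values, Q_d = 1082 − 54.9(695) + 0.919(31600) + 125(261) = 24591.9.
∂Q_d/∂P = −54.9.
E = (-54.9) × (695/24591.9) = -1.55154…

-1.552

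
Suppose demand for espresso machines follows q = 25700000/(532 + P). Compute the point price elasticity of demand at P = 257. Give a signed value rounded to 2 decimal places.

-0.33

dq/dP = −25700000/(532 + P)² = -41.2837. At P = 257, q = 32572.9.
Ed = (dq/dP)·(P/q) = (-41.2837) × (257/32572.9) = -0.3257…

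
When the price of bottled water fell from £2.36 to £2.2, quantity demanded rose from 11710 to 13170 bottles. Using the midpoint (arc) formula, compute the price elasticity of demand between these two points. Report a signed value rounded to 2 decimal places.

-1.67

%ΔQ = (13170 − 11710) / [(11710 + 13170)/2] = 1460/12440 = 0.117363…
%ΔP = (2.2 − 2.36) / [(2.36 + 2.2)/2] = -0.16/2.28 = -0.070175…
Arc Ed = %ΔQ / %ΔP = (1460/12440) / (-0.16/2.28) = -1.6724…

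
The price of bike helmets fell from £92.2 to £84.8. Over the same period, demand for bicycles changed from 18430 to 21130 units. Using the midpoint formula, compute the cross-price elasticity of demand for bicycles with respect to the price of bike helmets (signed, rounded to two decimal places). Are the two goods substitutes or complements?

-1.63; complements

%ΔQ_{bicycles} = (21130 − 18430)/avg = 2700/19780 = 0.136501…
%ΔP_{bike helmets} = (84.8 − 92.2)/avg = -7.4/88.5 = -0.083615…
E_cross = (2700/19780) / (-7.4/88.5) = -1.6324…
E_cross < 0 ⇒ the goods are complements.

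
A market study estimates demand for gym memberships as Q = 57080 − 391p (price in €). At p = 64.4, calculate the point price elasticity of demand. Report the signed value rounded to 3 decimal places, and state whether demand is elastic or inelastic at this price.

dQ/dp = −391. At p = 64.4, Q = 57080 − 391(64.4) = 31899.6.
Ed = (dQ/dp)·(p/Q) = −391 × (64.4/31899.6) = -0.78936…
|Ed| = 0.789 < 1, so demand is inelastic.

-0.789; inelastic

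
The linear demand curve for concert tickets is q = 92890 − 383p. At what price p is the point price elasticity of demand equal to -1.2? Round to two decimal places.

Ed = −383p/(92890 − 383p). Set this equal to -1.2:
383p = 1.2·(92890 − 383p) ⇒ 383p(1 + 1.2) = 1.2·92890
p = 1.2·92890 / (383·2.2) = 132.2905…

132.29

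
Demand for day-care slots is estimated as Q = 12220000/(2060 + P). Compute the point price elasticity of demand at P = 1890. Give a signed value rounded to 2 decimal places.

dQ/dP = −12220000/(2060 + P)² = -0.783208. At P = 1890, Q = 3093.67.
Ed = (dQ/dP)·(P/Q) = (-0.783208) × (1890/3093.67) = -0.4784…

-0.48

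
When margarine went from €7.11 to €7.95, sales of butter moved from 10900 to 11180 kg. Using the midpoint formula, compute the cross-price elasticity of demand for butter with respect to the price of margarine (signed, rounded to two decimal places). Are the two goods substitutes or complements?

%ΔQ_{butter} = (11180 − 10900)/avg = 280/11040 = 0.025362…
%ΔP_{margarine} = (7.95 − 7.11)/avg = 0.84/7.53 = 0.111553…
E_cross = (280/11040) / (0.84/7.53) = 0.2273…
E_cross > 0 ⇒ the goods are substitutes.

0.23; substitutes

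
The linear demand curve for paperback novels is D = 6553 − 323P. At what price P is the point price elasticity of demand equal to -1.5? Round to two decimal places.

Ed = −323P/(6553 − 323P). Set this equal to -1.5:
323P = 1.5·(6553 − 323P) ⇒ 323P(1 + 1.5) = 1.5·6553
P = 1.5·6553 / (323·2.5) = 12.1727…

12.17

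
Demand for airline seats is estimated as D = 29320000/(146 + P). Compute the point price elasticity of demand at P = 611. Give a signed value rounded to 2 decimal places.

-0.81

dD/dP = −29320000/(146 + P)² = -51.1649. At P = 611, D = 38731.8.
Ed = (dD/dP)·(P/D) = (-51.1649) × (611/38731.8) = -0.8071…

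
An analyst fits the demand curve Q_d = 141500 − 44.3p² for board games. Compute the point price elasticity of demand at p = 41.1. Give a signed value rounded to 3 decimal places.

-2.245

dQ_d/dp = −2·44.3·p = -3641.46. At p = 41.1, Q_d = 66667.997.
Ed = (dQ_d/dp)·(p/Q_d) = (-3641.46) × (41.1/66667.997) = -2.24491…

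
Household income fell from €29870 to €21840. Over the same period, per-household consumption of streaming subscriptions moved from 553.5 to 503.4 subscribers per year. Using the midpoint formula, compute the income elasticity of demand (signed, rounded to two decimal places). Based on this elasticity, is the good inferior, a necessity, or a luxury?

%ΔQ = (503.4 − 553.5)/[( 553.5 + 503.4)/2] = -50.1/528.45 = -0.094805…
%ΔIncome = (21840 − 29870)/[( 29870 + 21840)/2] = -8030/25855 = -0.310578…
E_income = (-50.1/528.45) / (-8030/25855) = 0.3052…
0 < E_income < 1 ⇒ normal good, necessity.

0.31; necessity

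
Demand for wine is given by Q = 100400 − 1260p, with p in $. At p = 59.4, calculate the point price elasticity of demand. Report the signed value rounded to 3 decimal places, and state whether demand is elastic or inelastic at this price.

dQ/dp = −1260. At p = 59.4, Q = 100400 − 1260(59.4) = 25556.
Ed = (dQ/dp)·(p/Q) = −1260 × (59.4/25556) = -2.92862…
|Ed| = 2.929 > 1, so demand is elastic.

-2.929; elastic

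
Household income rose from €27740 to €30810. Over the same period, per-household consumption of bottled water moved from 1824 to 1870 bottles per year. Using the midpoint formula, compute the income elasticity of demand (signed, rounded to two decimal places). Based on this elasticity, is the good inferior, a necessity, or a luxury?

%ΔQ = (1870 − 1824)/[( 1824 + 1870)/2] = 46/1847 = 0.024905…
%ΔIncome = (30810 − 27740)/[( 27740 + 30810)/2] = 3070/29275 = 0.104867…
E_income = (46/1847) / (3070/29275) = 0.2374…
0 < E_income < 1 ⇒ normal good, necessity.

0.24; necessity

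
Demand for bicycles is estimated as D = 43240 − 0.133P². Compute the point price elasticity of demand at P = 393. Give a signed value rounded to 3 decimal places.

-1.810

dD/dP = −2·0.133·P = -104.538. At P = 393, D = 22698.283.
Ed = (dD/dP)·(P/D) = (-104.538) × (393/22698.283) = -1.80997…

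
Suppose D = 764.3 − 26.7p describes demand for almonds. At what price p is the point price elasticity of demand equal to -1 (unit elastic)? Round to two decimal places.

Ed = −26.7p/(764.3 − 26.7p). Set this equal to -1:
26.7p = 1·(764.3 − 26.7p) ⇒ 26.7p(1 + 1) = 1·764.3
p = 1·764.3 / (26.7·2) = 14.3127…

14.31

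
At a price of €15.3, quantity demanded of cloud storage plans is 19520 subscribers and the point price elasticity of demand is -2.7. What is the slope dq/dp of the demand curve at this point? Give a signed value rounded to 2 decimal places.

Ed = (dq/dp)·(p/q) ⇒ dq/dp = Ed·q/p = (-2.7)·19520/15.3 = -3444.7058…

-3444.71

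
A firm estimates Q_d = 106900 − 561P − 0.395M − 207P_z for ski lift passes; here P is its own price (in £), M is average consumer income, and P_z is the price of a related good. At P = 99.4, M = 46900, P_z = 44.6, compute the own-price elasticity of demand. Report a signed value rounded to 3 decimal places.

At the given values, Q_d = 106900 − 561(99.4) − 0.395(46900) − 207(44.6) = 23378.9.
∂Q_d/∂P = −561.
E = (-561) × (99.4/23378.9) = -2.38520…

-2.385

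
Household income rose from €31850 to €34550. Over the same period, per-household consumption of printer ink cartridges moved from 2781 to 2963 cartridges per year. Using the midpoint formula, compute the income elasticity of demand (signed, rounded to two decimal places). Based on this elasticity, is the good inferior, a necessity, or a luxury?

%ΔQ = (2963 − 2781)/[( 2781 + 2963)/2] = 182/2872 = 0.063370…
%ΔIncome = (34550 − 31850)/[( 31850 + 34550)/2] = 2700/33200 = 0.081325…
E_income = (182/2872) / (2700/33200) = 0.7792…
0 < E_income < 1 ⇒ normal good, necessity.

0.78; necessity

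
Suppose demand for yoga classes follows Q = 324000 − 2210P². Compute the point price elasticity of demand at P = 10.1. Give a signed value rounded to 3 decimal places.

dQ/dP = −2·2210·P = -44642. At P = 10.1, Q = 98557.9.
Ed = (dQ/dP)·(P/Q) = (-44642) × (10.1/98557.9) = -4.57481…

-4.575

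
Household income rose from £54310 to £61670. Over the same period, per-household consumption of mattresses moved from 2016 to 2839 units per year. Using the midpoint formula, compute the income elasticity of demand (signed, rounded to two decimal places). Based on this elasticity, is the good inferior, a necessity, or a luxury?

%ΔQ = (2839 − 2016)/[( 2016 + 2839)/2] = 823/2427.5 = 0.339031…
%ΔIncome = (61670 − 54310)/[( 54310 + 61670)/2] = 7360/57990 = 0.126918…
E_income = (823/2427.5) / (7360/57990) = 2.6712…
E_income > 1 ⇒ normal good, luxury.

2.67; luxury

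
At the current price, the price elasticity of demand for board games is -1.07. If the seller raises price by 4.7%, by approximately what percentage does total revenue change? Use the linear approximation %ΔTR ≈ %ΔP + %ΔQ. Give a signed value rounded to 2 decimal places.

-0.33%

%ΔQ ≈ Ed × %ΔP = (-1.07) × (+4.7%) = -5.0290%
%ΔTR ≈ %ΔP + %ΔQ = (+4.7%) + (-5.0290%) = -0.3290%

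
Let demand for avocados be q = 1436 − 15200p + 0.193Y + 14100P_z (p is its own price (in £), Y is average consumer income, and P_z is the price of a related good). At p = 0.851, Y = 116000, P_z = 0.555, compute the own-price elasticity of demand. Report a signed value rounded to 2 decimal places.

At the given values, q = 1436 − 15200(0.851) + 0.193(116000) + 14100(0.555) = 18714.3.
∂q/∂p = −15200.
E = (-15200) × (0.851/18714.3) = -0.6911…

-0.69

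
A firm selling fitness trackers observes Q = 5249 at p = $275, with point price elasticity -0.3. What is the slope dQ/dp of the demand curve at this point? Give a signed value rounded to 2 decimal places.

Ed = (dQ/dp)·(p/Q) ⇒ dQ/dp = Ed·Q/p = (-0.3)·5249/275 = -5.7261…

-5.73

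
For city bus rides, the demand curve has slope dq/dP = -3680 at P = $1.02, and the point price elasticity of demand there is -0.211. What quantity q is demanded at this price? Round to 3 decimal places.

Ed = (dq/dP)·(P/q) ⇒ q = (dq/dP)·P/Ed = (-3680)·1.02/(-0.211) = 17789.57345…

17789.573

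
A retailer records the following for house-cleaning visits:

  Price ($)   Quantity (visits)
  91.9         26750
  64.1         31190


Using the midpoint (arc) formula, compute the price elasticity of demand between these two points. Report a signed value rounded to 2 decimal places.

-0.43

%ΔQ = (31190 − 26750) / [(26750 + 31190)/2] = 4440/28970 = 0.153261…
%ΔP = (64.1 − 91.9) / [(91.9 + 64.1)/2] = -27.8/78 = -0.356410…
Arc Ed = %ΔQ / %ΔP = (4440/28970) / (-27.8/78) = -0.4300…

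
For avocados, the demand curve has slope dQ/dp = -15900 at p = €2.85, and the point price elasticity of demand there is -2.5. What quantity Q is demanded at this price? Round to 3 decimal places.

Ed = (dQ/dp)·(p/Q) ⇒ Q = (dQ/dp)·p/Ed = (-15900)·2.85/(-2.5) = 18126

18126.000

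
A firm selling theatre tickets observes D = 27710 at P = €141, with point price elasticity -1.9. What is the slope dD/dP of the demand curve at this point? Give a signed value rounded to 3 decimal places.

Ed = (dD/dP)·(P/D) ⇒ dD/dP = Ed·D/P = (-1.9)·27710/141 = -373.39716…

-373.397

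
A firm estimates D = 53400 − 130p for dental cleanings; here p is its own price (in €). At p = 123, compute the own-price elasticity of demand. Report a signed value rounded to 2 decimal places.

-0.43

At the given values, D = 53400 − 130(123) = 37410.
∂D/∂p = −130.
E = (-130) × (123/37410) = -0.4274…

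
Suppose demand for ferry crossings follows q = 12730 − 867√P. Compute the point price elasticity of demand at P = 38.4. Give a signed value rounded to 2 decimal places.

-0.37

dq/dP = −867/(2√P) = -69.9558. At P = 38.4, q = 7357.4.
Ed = (dq/dP)·(P/q) = (-69.9558) × (38.4/7357.4) = -0.3651…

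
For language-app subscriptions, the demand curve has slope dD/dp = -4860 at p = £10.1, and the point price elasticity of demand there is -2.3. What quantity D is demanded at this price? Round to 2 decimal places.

21341.74

Ed = (dD/dp)·(p/D) ⇒ D = (dD/dp)·p/Ed = (-4860)·10.1/(-2.3) = 21341.7391…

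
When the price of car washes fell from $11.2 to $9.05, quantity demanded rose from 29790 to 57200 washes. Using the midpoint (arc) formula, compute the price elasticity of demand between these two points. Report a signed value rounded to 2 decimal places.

%ΔQ = (57200 − 29790) / [(29790 + 57200)/2] = 27410/43495 = 0.630187…
%ΔP = (9.05 − 11.2) / [(11.2 + 9.05)/2] = -2.15/10.125 = -0.212345…
Arc Ed = %ΔQ / %ΔP = (27410/43495) / (-2.15/10.125) = -2.9677…

-2.97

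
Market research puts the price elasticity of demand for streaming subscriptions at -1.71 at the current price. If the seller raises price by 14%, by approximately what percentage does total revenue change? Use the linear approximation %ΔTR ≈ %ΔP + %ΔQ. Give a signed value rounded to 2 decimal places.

%ΔQ ≈ Ed × %ΔP = (-1.71) × (+14%) = -23.9400%
%ΔTR ≈ %ΔP + %ΔQ = (+14%) + (-23.9400%) = -9.9400%

-9.94%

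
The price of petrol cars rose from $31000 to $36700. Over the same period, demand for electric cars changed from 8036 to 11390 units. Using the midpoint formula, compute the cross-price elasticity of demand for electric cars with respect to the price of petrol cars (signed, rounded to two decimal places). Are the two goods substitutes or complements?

2.05; substitutes

%ΔQ_{electric cars} = (11390 − 8036)/avg = 3354/9713 = 0.345310…
%ΔP_{petrol cars} = (36700 − 31000)/avg = 5700/33850 = 0.168389…
E_cross = (3354/9713) / (5700/33850) = 2.0506…
E_cross > 0 ⇒ the goods are substitutes.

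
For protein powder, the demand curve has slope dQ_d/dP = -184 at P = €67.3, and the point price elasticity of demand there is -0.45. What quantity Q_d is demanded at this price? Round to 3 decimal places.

Ed = (dQ_d/dP)·(P/Q_d) ⇒ Q_d = (dQ_d/dP)·P/Ed = (-184)·67.3/(-0.45) = 27518.22222…

27518.222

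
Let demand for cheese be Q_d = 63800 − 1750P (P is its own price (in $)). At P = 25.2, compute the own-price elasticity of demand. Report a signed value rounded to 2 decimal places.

At the given values, Q_d = 63800 − 1750(25.2) = 19700.
∂Q_d/∂P = −1750.
E = (-1750) × (25.2/19700) = -2.2385…

-2.24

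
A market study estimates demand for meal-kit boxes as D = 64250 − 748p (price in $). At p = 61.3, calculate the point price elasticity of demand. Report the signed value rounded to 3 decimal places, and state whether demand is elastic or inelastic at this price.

dD/dp = −748. At p = 61.3, D = 64250 − 748(61.3) = 18397.6.
Ed = (dD/dp)·(p/D) = −748 × (61.3/18397.6) = -2.49230…
|Ed| = 2.492 > 1, so demand is elastic.

-2.492; elastic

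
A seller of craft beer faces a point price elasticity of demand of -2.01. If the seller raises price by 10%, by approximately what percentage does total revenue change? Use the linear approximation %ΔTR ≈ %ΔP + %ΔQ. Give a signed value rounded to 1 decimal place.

%ΔQ ≈ Ed × %ΔP = (-2.01) × (+10%) = -20.1000%
%ΔTR ≈ %ΔP + %ΔQ = (+10%) + (-20.1000%) = -10.1000%

-10.1%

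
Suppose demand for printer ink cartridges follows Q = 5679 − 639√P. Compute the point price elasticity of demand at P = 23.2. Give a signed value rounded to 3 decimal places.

dQ/dP = −639/(2√P) = -66.3326. At P = 23.2, Q = 2601.17.
Ed = (dQ/dP)·(P/Q) = (-66.3326) × (23.2/2601.17) = -0.59162…

-0.592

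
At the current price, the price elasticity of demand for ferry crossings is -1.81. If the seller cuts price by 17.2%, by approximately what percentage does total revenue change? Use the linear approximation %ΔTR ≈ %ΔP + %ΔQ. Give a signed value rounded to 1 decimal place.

%ΔQ ≈ Ed × %ΔP = (-1.81) × (-17.2%) = +31.1320%
%ΔTR ≈ %ΔP + %ΔQ = (-17.2%) + (+31.1320%) = +13.9320%

+13.9%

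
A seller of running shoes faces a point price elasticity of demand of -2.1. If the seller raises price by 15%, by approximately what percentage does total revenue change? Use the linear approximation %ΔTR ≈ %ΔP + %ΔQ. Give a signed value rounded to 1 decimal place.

-16.5%

%ΔQ ≈ Ed × %ΔP = (-2.1) × (+15%) = -31.5000%
%ΔTR ≈ %ΔP + %ΔQ = (+15%) + (-31.5000%) = -16.5000%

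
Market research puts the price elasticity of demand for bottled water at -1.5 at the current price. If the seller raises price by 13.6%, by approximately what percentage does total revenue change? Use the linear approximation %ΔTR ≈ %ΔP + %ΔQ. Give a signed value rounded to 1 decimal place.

-6.8%

%ΔQ ≈ Ed × %ΔP = (-1.5) × (+13.6%) = -20.4000%
%ΔTR ≈ %ΔP + %ΔQ = (+13.6%) + (-20.4000%) = -6.8000%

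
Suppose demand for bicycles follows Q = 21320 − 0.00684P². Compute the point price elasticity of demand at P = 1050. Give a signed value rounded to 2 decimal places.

dQ/dP = −2·0.00684·P = -14.364. At P = 1050, Q = 13778.9.
Ed = (dQ/dP)·(P/Q) = (-14.364) × (1050/13778.9) = -1.0945…

-1.09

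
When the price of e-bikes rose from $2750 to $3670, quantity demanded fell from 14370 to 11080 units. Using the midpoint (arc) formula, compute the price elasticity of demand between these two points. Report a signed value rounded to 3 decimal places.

%ΔQ = (11080 − 14370) / [(14370 + 11080)/2] = -3290/12725 = -0.258546…
%ΔP = (3670 − 2750) / [(2750 + 3670)/2] = 920/3210 = 0.286604…
Arc Ed = %ΔQ / %ΔP = (-3290/12725) / (920/3210) = -0.90210…

-0.902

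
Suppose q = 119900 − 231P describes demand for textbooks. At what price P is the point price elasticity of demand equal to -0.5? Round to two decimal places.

Ed = −231P/(119900 − 231P). Set this equal to -0.5:
231P = 0.5·(119900 − 231P) ⇒ 231P(1 + 0.5) = 0.5·119900
P = 0.5·119900 / (231·1.5) = 173.0158…

173.02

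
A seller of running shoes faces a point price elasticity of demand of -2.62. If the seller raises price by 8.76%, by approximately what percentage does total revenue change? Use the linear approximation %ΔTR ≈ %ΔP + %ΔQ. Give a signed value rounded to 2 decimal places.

%ΔQ ≈ Ed × %ΔP = (-2.62) × (+8.76%) = -22.9512%
%ΔTR ≈ %ΔP + %ΔQ = (+8.76%) + (-22.9512%) = -14.1912%

-14.19%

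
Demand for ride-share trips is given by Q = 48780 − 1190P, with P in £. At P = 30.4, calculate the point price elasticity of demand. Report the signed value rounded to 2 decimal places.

-2.87

dQ/dP = −1190. At P = 30.4, Q = 48780 − 1190(30.4) = 12604.
Ed = (dQ/dP)·(P/Q) = −1190 × (30.4/12604) = -2.8701…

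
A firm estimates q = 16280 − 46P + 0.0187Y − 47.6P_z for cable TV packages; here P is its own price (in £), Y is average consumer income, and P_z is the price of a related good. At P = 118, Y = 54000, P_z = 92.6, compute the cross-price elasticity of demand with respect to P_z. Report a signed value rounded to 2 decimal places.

-0.59

At the given values, q = 16280 − 46(118) + 0.0187(54000) − 47.6(92.6) = 7454.04.
∂q/∂P_z = -47.6.
E = (-47.6) × (92.6/7454.04) = -0.5913…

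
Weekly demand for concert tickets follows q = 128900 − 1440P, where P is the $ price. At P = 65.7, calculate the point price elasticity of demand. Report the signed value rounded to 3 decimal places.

dq/dP = −1440. At P = 65.7, q = 128900 − 1440(65.7) = 34292.
Ed = (dq/dP)·(P/q) = −1440 × (65.7/34292) = -2.75889…

-2.759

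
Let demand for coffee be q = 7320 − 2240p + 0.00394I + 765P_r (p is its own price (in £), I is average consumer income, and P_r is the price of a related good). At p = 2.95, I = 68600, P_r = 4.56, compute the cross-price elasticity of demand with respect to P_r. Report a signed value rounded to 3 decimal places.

0.780

At the given values, q = 7320 − 2240(2.95) + 0.00394(68600) + 765(4.56) = 4470.684.
∂q/∂P_r = 765.
E = (765) × (4.56/4470.684) = 0.78028…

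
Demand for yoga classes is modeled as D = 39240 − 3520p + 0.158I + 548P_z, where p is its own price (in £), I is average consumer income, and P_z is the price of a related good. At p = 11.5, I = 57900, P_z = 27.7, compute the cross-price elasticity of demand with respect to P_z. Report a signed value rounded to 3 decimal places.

0.657

At the given values, D = 39240 − 3520(11.5) + 0.158(57900) + 548(27.7) = 23087.8.
∂D/∂P_z = 548.
E = (548) × (27.7/23087.8) = 0.65747…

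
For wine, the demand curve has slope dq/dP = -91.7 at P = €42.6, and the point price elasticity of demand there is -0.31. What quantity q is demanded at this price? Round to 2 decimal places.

12601.35

Ed = (dq/dP)·(P/q) ⇒ q = (dq/dP)·P/Ed = (-91.7)·42.6/(-0.31) = 12601.3548…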